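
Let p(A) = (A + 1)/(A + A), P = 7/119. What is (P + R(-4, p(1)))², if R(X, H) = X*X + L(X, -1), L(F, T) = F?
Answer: 42025/289 ≈ 145.42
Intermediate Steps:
P = 1/17 (P = 7*(1/119) = 1/17 ≈ 0.058824)
p(A) = (1 + A)/(2*A) (p(A) = (1 + A)/((2*A)) = (1 + A)*(1/(2*A)) = (1 + A)/(2*A))
R(X, H) = X + X² (R(X, H) = X*X + X = X² + X = X + X²)
(P + R(-4, p(1)))² = (1/17 - 4*(1 - 4))² = (1/17 - 4*(-3))² = (1/17 + 12)² = (205/17)² = 42025/289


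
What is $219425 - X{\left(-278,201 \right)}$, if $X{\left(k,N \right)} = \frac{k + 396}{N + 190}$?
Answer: $\frac{85795057}{391} \approx 2.1942 \cdot 10^{5}$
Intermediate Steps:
$X{\left(k,N \right)} = \frac{396 + k}{190 + N}$
$219425 - X{\left(-278,201 \right)} = 219425 - \frac{396 - 278}{190 + 201} = 219425 - \frac{1}{391} \cdot 118 = 219425 - \frac{118}{391} = \frac{85795057}{391}$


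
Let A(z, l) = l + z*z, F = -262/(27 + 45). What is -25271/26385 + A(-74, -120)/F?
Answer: -5090760661/3456435 ≈ -1472.8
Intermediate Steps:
F = -131/36 (F = -262/72 = (1/72)*(-262) = -131/36 ≈ -3.6389)
A(z, l) = l + z²
-25271/26385 + A(-74, -120)/F = -25271/26385 + (-120 + (-74)²)/(-131/36) = -25271*1/26385 + (-120 + 5476)*(-36/131) = -25271/26385 + 5356*(-36/131) = -25271/26385 - 192816/131 = -5090760661/3456435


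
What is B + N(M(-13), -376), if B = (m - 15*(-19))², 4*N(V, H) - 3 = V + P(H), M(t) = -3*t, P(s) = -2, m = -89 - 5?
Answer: 36491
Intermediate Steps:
m = -94
N(V, H) = ¼ + V/4 (N(V, H) = ¾ + (V - 2)/4 = ¾ + (-2 + V)/4 = ¾ + (-½ + V/4) = ¼ + V/4)
B = 36481 (B = (-94 - 15*(-19))² = (-94 + 285)² = 191² = 36481)
B + N(M(-13), -376) = 36481 + (¼ + (-3*(-13))/4) = 36481 + (¼ + (¼)*39) = 36481 + (¼ + 39/4) = 36481 + 10 = 36491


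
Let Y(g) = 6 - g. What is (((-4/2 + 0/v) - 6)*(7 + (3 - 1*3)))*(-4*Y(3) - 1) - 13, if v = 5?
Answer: 715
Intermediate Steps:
(((-4/2 + 0/v) - 6)*(7 + (3 - 1*3)))*(-4*Y(3) - 1) - 13 = (((-4/2 + 0/5) - 6)*(7 + (3 - 1*3)))*(-4*(6 - 1*3) - 1) - 13 = (((-4*½ + 0*(⅕)) - 6)*(7 + (3 - 3)))*(-4*(6 - 3) - 1) - 13 = (((-2 + 0) - 6)*(7 + 0))*(-4*3 - 1) - 13 = ((-2 - 6)*7)*(-12 - 1) - 13 = -8*7*(-13) - 13 = -56*(-13) - 13 = 728 - 13 = 715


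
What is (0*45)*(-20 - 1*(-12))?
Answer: 0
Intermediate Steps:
(0*45)*(-20 - 1*(-12)) = 0*(-20 + 12) = 0*(-8) = 0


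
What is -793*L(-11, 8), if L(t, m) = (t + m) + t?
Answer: 11102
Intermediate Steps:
L(t, m) = m + 2*t (L(t, m) = (m + t) + t = m + 2*t)
-793*L(-11, 8) = -793*(8 + 2*(-11)) = -793*(8 - 22) = -793*(-14) = 11102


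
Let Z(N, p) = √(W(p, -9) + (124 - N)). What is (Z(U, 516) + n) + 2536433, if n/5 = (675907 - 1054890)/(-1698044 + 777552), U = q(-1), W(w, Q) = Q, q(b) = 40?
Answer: 2334768179951/920492 + 5*√3 ≈ 2.5364e+6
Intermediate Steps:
U = 40
Z(N, p) = √(115 - N) (Z(N, p) = √(-9 + (124 - N)) = √(115 - N))
n = 1894915/920492 (n = 5*((675907 - 1054890)/(-1698044 + 777552)) = 5*(-378983/(-920492)) = 5*(-378983*(-1/920492)) = 5*(378983/920492) = 1894915/920492 ≈ 2.0586)
(Z(U, 516) + n) + 2536433 = (√(115 - 1*40) + 1894915/920492) + 2536433 = (√(115 - 40) + 1894915/920492) + 2536433 = (√75 + 1894915/920492) + 2536433 = (5*√3 + 1894915/920492) + 2536433 = (1894915/920492 + 5*√3) + 2536433 = 2334768179951/920492 + 5*√3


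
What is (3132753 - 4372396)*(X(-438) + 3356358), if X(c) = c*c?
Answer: -4398503771886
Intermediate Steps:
X(c) = c²
(3132753 - 4372396)*(X(-438) + 3356358) = (3132753 - 4372396)*((-438)² + 3356358) = -1239643*(191844 + 3356358) = -1239643*3548202 = -4398503771886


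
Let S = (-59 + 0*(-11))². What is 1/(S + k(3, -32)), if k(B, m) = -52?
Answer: 1/3429 ≈ 0.00029163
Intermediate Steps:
S = 3481 (S = (-59 + 0)² = (-59)² = 3481)
1/(S + k(3, -32)) = 1/(3481 - 52) = 1/3429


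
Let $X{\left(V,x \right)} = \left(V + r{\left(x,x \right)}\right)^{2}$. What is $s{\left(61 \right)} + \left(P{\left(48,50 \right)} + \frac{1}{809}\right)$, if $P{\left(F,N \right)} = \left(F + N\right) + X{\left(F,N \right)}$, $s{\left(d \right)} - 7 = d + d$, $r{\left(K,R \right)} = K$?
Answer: $\frac{7953280}{809} \approx 9831.0$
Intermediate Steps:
$X{\left(V,x \right)} = \left(V + x\right)^{2}$
$s{\left(d \right)} = 7 + 2 d$ ($s{\left(d \right)} = 7 + \left(d + d\right) = 7 + 2 d$)
$P{\left(F,N \right)} = F + N + \left(F + N\right)^{2}$ ($P{\left(F,N \right)} = \left(F + N\right) + \left(F + N\right)^{2} = F + N + \left(F + N\right)^{2}$)
$s{\left(61 \right)} + \left(P{\left(48,50 \right)} + \frac{1}{809}\right) = \left(7 + 2 \cdot 61\right) + \left(\left(48 + 50 + \left(48 + 50\right)^{2}\right) + \frac{1}{809}\right) = \left(7 + 122\right) + \left(\left(48 + 50 + 98^{2}\right) + \frac{1}{809}\right) = 129 + \left(\left(48 + 50 + 9604\right) + \frac{1}{809}\right) = 129 + \left(9702 + \frac{1}{809}\right) = 129 + \frac{7848919}{809} = \frac{7953280}{809}$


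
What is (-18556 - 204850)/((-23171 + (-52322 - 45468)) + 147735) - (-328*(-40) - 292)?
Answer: -171840139/13387 ≈ -12836.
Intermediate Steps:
(-18556 - 204850)/((-23171 + (-52322 - 45468)) + 147735) - (-328*(-40) - 292) = -223406/((-23171 - 97790) + 147735) - (13120 - 292) = -223406/(-120961 + 147735) - 1*12828 = -223406/26774 - 12828 = -223406*1/26774 - 12828 = -111703/13387 - 12828 = -171840139/13387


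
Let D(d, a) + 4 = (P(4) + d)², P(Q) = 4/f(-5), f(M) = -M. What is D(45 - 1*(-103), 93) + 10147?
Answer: 807111/25 ≈ 32284.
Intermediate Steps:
P(Q) = ⅘ (P(Q) = 4/((-1*(-5))) = 4/5 = 4*(⅕) = ⅘)
D(d, a) = -4 + (⅘ + d)²
D(45 - 1*(-103), 93) + 10147 = (-4 + (4 + 5*(45 - 1*(-103)))²/25) + 10147 = (-4 + (4 + 5*(45 + 103))²/25) + 10147 = (-4 + (4 + 5*148)²/25) + 10147 = (-4 + (4 + 740)²/25) + 10147 = (-4 + (1/25)*744²) + 10147 = (-4 + (1/25)*553536) + 10147 = (-4 + 553536/25) + 10147 = 553436/25 + 10147 = 807111/25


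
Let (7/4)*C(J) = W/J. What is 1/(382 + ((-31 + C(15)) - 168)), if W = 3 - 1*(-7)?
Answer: 21/3851 ≈ 0.0054531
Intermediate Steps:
W = 10 (W = 3 + 7 = 10)
C(J) = 40/(7*J) (C(J) = 4*(10/J)/7 = 40/(7*J))
1/(382 + ((-31 + C(15)) - 168)) = 1/(382 + ((-31 + (40/7)/15) - 168)) = 1/(382 + ((-31 + (40/7)*(1/15)) - 168)) = 1/(382 + ((-31 + 8/21) - 168)) = 1/(382 + (-643/21 - 168)) = 1/(382 - 4171/21) = 1/(3851/21) = 21/3851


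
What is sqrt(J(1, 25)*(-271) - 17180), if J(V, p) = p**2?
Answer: I*sqrt(186555) ≈ 431.92*I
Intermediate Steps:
sqrt(J(1, 25)*(-271) - 17180) = sqrt(25**2*(-271) - 17180) = sqrt(625*(-271) - 17180) = sqrt(-169375 - 17180) = sqrt(-186555) = I*sqrt(186555)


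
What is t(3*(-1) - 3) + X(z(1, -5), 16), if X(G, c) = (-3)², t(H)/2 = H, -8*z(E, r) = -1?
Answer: -3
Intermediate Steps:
z(E, r) = ⅛ (z(E, r) = -⅛*(-1) = ⅛)
t(H) = 2*H
X(G, c) = 9
t(3*(-1) - 3) + X(z(1, -5), 16) = 2*(3*(-1) - 3) + 9 = 2*(-3 - 3) + 9 = 2*(-6) + 9 = -12 + 9 = -3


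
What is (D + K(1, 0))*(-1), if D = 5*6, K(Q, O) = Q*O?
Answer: -30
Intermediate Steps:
K(Q, O) = O*Q
D = 30
(D + K(1, 0))*(-1) = (30 + 0*1)*(-1) = (30 + 0)*(-1) = 30*(-1) = -30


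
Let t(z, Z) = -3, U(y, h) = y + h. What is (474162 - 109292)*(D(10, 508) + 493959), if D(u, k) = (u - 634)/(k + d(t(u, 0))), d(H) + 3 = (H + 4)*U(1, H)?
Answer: 90655874947110/503 ≈ 1.8023e+11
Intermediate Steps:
U(y, h) = h + y
d(H) = -3 + (1 + H)*(4 + H) (d(H) = -3 + (H + 4)*(H + 1) = -3 + (4 + H)*(1 + H) = -3 + (1 + H)*(4 + H))
D(u, k) = (-634 + u)/(-5 + k) (D(u, k) = (u - 634)/(k + (1 + (-3)² + 5*(-3))) = (-634 + u)/(k + (1 + 9 - 15)) = (-634 + u)/(k - 5) = (-634 + u)/(-5 + k))
(474162 - 109292)*(D(10, 508) + 493959) = (474162 - 109292)*((-634 + 10)/(-5 + 508) + 493959) = 364870*(-624/503 + 493959) = 364870*(248460753/503) = 90655874947110/503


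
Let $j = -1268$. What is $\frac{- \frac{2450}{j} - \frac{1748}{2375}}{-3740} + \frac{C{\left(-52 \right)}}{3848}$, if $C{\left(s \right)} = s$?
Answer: $- \frac{151704989}{10966615000} \approx -0.013833$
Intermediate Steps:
$\frac{- \frac{2450}{j} - \frac{1748}{2375}}{-3740} + \frac{C{\left(-52 \right)}}{3848} = \frac{- \frac{2450}{-1268} - \frac{1748}{2375}}{-3740} - \frac{52}{3848} = \left(\left(-2450\right) \left(- \frac{1}{1268}\right) - \frac{92}{125}\right) \left(- \frac{1}{3740}\right) - \frac{1}{74} = \left(\frac{1225}{634} - \frac{92}{125}\right) \left(- \frac{1}{3740}\right) - \frac{1}{74} = \frac{94797}{79250} \left(- \frac{1}{3740}\right) - \frac{1}{74} = - \frac{94797}{296395000} - \frac{1}{74} = - \frac{151704989}{10966615000}$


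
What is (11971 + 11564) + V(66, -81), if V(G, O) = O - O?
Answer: 23535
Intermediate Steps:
V(G, O) = 0
(11971 + 11564) + V(66, -81) = (11971 + 11564) + 0 = 23535 + 0 = 23535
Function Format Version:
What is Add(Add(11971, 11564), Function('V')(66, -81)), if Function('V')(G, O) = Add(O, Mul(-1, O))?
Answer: 23535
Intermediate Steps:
Function('V')(G, O) = 0
Add(Add(11971, 11564), Function('V')(66, -81)) = Add(Add(11971, 11564), 0) = Add(23535, 0) = 23535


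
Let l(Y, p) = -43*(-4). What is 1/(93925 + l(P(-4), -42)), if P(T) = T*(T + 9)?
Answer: 1/94097 ≈ 1.0627e-5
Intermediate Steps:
P(T) = T*(9 + T)
l(Y, p) = 172
1/(93925 + l(P(-4), -42)) = 1/(93925 + 172) = 1/94097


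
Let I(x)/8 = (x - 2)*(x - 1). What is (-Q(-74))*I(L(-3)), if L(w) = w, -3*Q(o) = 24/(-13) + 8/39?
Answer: -10240/117 ≈ -87.521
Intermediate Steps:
Q(o) = 64/117 (Q(o) = -(24/(-13) + 8/39)/3 = -(24*(-1/13) + 8*(1/39))/3 = -(-24/13 + 8/39)/3 = -⅓*(-64/39) = 64/117)
I(x) = 8*(-1 + x)*(-2 + x) (I(x) = 8*((x - 2)*(x - 1)) = 8*((-2 + x)*(-1 + x)) = 8*((-1 + x)*(-2 + x)) = 8*(-1 + x)*(-2 + x))
(-Q(-74))*I(L(-3)) = (-1*64/117)*(16 - 24*(-3) + 8*(-3)²) = -64*(16 + 72 + 8*9)/117 = -64*(16 + 72 + 72)/117 = -64/117*160 = -10240/117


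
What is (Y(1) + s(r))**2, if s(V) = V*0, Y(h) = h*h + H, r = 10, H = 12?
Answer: 169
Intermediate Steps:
Y(h) = 12 + h**2 (Y(h) = h*h + 12 = h**2 + 12 = 12 + h**2)
s(V) = 0
(Y(1) + s(r))**2 = ((12 + 1**2) + 0)**2 = ((12 + 1) + 0)**2 = (13 + 0)**2 = 13**2 = 169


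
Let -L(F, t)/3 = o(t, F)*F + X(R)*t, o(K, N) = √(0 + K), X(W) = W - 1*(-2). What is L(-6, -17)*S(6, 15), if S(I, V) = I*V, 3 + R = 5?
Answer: 18360 + 1620*I*√17 ≈ 18360.0 + 6679.4*I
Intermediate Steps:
R = 2 (R = -3 + 5 = 2)
X(W) = 2 + W (X(W) = W + 2 = 2 + W)
o(K, N) = √K
L(F, t) = -12*t - 3*F*√t (L(F, t) = -3*(√t*F + (2 + 2)*t) = -3*(F*√t + 4*t) = -3*(4*t + F*√t) = -12*t - 3*F*√t)
L(-6, -17)*S(6, 15) = (-12*(-17) - 3*(-6)*√(-17))*(6*15) = (204 - 3*(-6)*I*√17)*90 = (204 + 18*I*√17)*90 = 18360 + 1620*I*√17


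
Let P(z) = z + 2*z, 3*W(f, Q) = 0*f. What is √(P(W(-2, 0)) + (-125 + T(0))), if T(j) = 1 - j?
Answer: 2*I*√31 ≈ 11.136*I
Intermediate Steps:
W(f, Q) = 0 (W(f, Q) = (0*f)/3 = (⅓)*0 = 0)
P(z) = 3*z
√(P(W(-2, 0)) + (-125 + T(0))) = √(3*0 + (-125 + (1 - 1*0))) = √(0 + (-125 + (1 + 0))) = √(0 + (-125 + 1)) = √(0 - 124) = √(-124) = 2*I*√31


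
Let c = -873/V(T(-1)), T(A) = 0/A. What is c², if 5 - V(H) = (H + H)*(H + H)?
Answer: 762129/25 ≈ 30485.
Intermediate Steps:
T(A) = 0
V(H) = 5 - 4*H² (V(H) = 5 - (H + H)*(H + H) = 5 - 2*H*2*H = 5 - 4*H²)
c = -873/5 (c = -873/(5 - 4*0²) = -873/(5 - 4*0) = -873/(5 + 0) = -873/5 ≈ -174.60)
c² = (-873/5)² = 762129/25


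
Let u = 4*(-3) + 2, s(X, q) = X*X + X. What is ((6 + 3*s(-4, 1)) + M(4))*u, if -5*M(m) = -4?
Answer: -428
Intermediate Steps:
M(m) = ⅘ (M(m) = -⅕*(-4) = ⅘)
s(X, q) = X + X² (s(X, q) = X² + X = X + X²)
u = -10 (u = -12 + 2 = -10)
((6 + 3*s(-4, 1)) + M(4))*u = ((6 + 3*(-4*(1 - 4))) + ⅘)*(-10) = ((6 + 3*(-4*(-3))) + ⅘)*(-10) = ((6 + 3*12) + ⅘)*(-10) = ((6 + 36) + ⅘)*(-10) = (42 + ⅘)*(-10) = (214/5)*(-10) = -428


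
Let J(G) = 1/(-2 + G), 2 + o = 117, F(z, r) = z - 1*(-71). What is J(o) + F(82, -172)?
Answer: 17290/113 ≈ 153.01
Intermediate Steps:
F(z, r) = 71 + z (F(z, r) = z + 71 = 71 + z)
o = 115 (o = -2 + 117 = 115)
J(o) + F(82, -172) = 1/(-2 + 115) + (71 + 82) = 1/113 + 153 = 17290/113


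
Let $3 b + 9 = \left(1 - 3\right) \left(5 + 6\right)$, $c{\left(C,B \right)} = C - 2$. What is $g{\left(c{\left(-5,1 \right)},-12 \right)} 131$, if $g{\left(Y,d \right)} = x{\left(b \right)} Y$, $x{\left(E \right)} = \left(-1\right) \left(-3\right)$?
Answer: $-2751$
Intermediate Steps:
$c{\left(C,B \right)} = -2 + C$ ($c{\left(C,B \right)} = C - 2 = -2 + C$)
$b = - \frac{31}{3}$ ($b = -3 + \frac{\left(1 - 3\right) \left(5 + 6\right)}{3} = -3 + \frac{\left(-2\right) 11}{3} = -3 + \frac{1}{3} \left(-22\right) = -3 - \frac{22}{3} = - \frac{31}{3} \approx -10.333$)
$x{\left(E \right)} = 3$
$g{\left(Y,d \right)} = 3 Y$
$g{\left(c{\left(-5,1 \right)},-12 \right)} 131 = 3 \left(-2 - 5\right) 131 = 3 \left(-7\right) 131 = \left(-21\right) 131 = -2751$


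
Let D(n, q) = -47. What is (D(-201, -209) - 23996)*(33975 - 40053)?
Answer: 146133354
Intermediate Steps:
(D(-201, -209) - 23996)*(33975 - 40053) = (-47 - 23996)*(33975 - 40053) = -24043*(-6078) = 146133354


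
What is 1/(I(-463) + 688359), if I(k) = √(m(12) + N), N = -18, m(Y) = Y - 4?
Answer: 688359/473838112891 - I*√10/473838112891 ≈ 1.4527e-6 - 6.6738e-12*I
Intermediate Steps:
m(Y) = -4 + Y
I(k) = I*√10 (I(k) = √((-4 + 12) - 18) = √(8 - 18) = √(-10) = I*√10)
1/(I(-463) + 688359) = 1/(I*√10 + 688359) = 1/(688359 + I*√10)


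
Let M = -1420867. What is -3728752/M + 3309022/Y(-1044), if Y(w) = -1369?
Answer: -4696575500586/1945166923 ≈ -2414.5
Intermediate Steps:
-3728752/M + 3309022/Y(-1044) = -3728752/(-1420867) + 3309022/(-1369) = -3728752*(-1/1420867) + 3309022*(-1/1369) = 3728752/1420867 - 3309022/1369 = -4696575500586/1945166923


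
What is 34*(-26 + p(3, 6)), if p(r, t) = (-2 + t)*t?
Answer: -68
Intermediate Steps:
p(r, t) = t*(-2 + t)
34*(-26 + p(3, 6)) = 34*(-26 + 6*(-2 + 6)) = 34*(-26 + 6*4) = 34*(-26 + 24) = 34*(-2) = -68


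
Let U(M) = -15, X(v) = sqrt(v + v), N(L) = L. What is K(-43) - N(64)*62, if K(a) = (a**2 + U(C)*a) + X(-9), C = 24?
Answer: -1474 + 3*I*sqrt(2) ≈ -1474.0 + 4.2426*I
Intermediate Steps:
X(v) = sqrt(2)*sqrt(v) (X(v) = sqrt(2*v) = sqrt(2)*sqrt(v))
K(a) = a**2 - 15*a + 3*I*sqrt(2) (K(a) = (a**2 - 15*a) + sqrt(2)*sqrt(-9) = (a**2 - 15*a) + sqrt(2)*(3*I) = (a**2 - 15*a) + 3*I*sqrt(2) = a**2 - 15*a + 3*I*sqrt(2))
K(-43) - N(64)*62 = ((-43)**2 - 15*(-43) + 3*I*sqrt(2)) - 64*62 = (1849 + 645 + 3*I*sqrt(2)) - 1*3968 = (2494 + 3*I*sqrt(2)) - 3968 = -1474 + 3*I*sqrt(2)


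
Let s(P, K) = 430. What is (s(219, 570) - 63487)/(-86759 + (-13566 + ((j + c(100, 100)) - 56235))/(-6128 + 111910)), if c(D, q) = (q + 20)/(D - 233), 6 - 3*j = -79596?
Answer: 887149311342/1220618646185 ≈ 0.72680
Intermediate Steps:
j = 26534 (j = 2 - 1/3*(-79596) = 2 + 26532 = 26534)
c(D, q) = (20 + q)/(-233 + D)
(s(219, 570) - 63487)/(-86759 + (-13566 + ((j + c(100, 100)) - 56235))/(-6128 + 111910)) = (430 - 63487)/(-86759 + (-13566 + ((26534 + (20 + 100)/(-233 + 100)) - 56235))/(-6128 + 111910)) = -63057/(-86759 + (-13566 + ((26534 + 120/(-133)) - 56235))/105782) = -63057/(-86759 + (-13566 + ((26534 - 1/133*120) - 56235))*(1/105782)) = -63057/(-86759 + (-13566 + ((26534 - 120/133) - 56235))*(1/105782)) = -63057/(-86759 + (-13566 + (3528902/133 - 56235))*(1/105782)) = -63057/(-86759 + (-13566 - 3950353/133)*(1/105782)) = -63057/(-86759 - 5754631/133*1/105782) = -63057/(-86759 - 5754631/14069006) = -63057/(-1220618646185/14069006) = -63057*(-14069006/1220618646185) = 887149311342/1220618646185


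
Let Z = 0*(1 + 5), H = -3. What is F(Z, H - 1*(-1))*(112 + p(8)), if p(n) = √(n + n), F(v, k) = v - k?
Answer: 232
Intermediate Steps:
Z = 0 (Z = 0*6 = 0)
p(n) = √2*√n (p(n) = √(2*n) = √2*√n)
F(Z, H - 1*(-1))*(112 + p(8)) = (0 - (-3 - 1*(-1)))*(112 + √2*√8) = (0 - (-3 + 1))*(112 + √2*(2*√2)) = (0 - 1*(-2))*(112 + 4) = (0 + 2)*116 = 2*116 = 232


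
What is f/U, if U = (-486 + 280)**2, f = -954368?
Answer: -238592/10609 ≈ -22.490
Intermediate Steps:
U = 42436 (U = (-206)**2 = 42436)
f/U = -954368/42436 = -954368*1/42436 = -238592/10609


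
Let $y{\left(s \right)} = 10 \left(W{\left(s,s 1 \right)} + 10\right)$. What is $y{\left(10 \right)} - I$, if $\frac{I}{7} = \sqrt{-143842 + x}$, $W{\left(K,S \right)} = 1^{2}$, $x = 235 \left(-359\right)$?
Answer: $110 - 7 i \sqrt{228207} \approx 110.0 - 3344.0 i$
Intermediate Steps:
$x = -84365$
$W{\left(K,S \right)} = 1$
$I = 7 i \sqrt{228207}$ ($I = 7 \sqrt{-143842 - 84365} = 7 \sqrt{-228207} = 7 i \sqrt{228207} \approx 3344.0 i$)
$y{\left(s \right)} = 110$ ($y{\left(s \right)} = 10 \left(1 + 10\right) = 10 \cdot 11 = 110$)
$y{\left(10 \right)} - I = 110 - 7 i \sqrt{228207}$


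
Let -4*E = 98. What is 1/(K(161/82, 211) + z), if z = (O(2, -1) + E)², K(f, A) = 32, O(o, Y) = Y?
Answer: 4/2729 ≈ 0.0014657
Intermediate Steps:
E = -49/2 (E = -¼*98 = -49/2 ≈ -24.500)
z = 2601/4 (z = (-1 - 49/2)² = (-51/2)² = 2601/4 ≈ 650.25)
1/(K(161/82, 211) + z) = 1/(32 + 2601/4) = 1/(2729/4) = 4/2729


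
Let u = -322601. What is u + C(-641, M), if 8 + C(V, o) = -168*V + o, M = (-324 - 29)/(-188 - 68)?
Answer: -55019423/256 ≈ -2.1492e+5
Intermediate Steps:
M = 353/256 (M = -353/(-256) = -353*(-1/256) = 353/256 ≈ 1.3789)
C(V, o) = -8 + o - 168*V (C(V, o) = -8 + (-168*V + o) = -8 + (o - 168*V) = -8 + o - 168*V)
u + C(-641, M) = -322601 + (-8 + 353/256 - 168*(-641)) = -322601 + (-8 + 353/256 + 107688) = -322601 + 27566433/256 = -55019423/256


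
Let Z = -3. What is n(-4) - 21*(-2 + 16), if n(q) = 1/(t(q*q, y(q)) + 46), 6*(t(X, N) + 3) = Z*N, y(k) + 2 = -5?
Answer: -27340/93 ≈ -293.98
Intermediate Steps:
y(k) = -7 (y(k) = -2 - 5 = -7)
t(X, N) = -3 - N/2 (t(X, N) = -3 + (-3*N)/6 = -3 - N/2)
n(q) = 2/93 (n(q) = 1/((-3 - 1/2*(-7)) + 46) = 1/((-3 + 7/2) + 46) = 1/(1/2 + 46) = 1/(93/2) = 2/93)
n(-4) - 21*(-2 + 16) = 2/93 - 21*(-2 + 16) = 2/93 - 21*14 = 2/93 - 294 = -27340/93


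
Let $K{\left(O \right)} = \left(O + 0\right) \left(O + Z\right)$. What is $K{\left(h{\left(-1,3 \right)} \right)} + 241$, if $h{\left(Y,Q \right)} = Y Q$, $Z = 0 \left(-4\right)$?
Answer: $250$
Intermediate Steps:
$Z = 0$
$h{\left(Y,Q \right)} = Q Y$
$K{\left(O \right)} = O^{2}$ ($K{\left(O \right)} = \left(O + 0\right) \left(O + 0\right) = O O = O^{2}$)
$K{\left(h{\left(-1,3 \right)} \right)} + 241 = \left(3 \left(-1\right)\right)^{2} + 241 = \left(-3\right)^{2} + 241 = 9 + 241 = 250$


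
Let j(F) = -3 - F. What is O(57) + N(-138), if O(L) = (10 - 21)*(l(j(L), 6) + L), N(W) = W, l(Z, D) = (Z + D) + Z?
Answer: 489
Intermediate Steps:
l(Z, D) = D + 2*Z (l(Z, D) = (D + Z) + Z = D + 2*Z)
O(L) = 11*L (O(L) = (10 - 21)*((6 + 2*(-3 - L)) + L) = -11*((6 + (-6 - 2*L)) + L) = -11*(-2*L + L) = -(-11)*L = 11*L)
O(57) + N(-138) = 11*57 - 138 = 627 - 138 = 489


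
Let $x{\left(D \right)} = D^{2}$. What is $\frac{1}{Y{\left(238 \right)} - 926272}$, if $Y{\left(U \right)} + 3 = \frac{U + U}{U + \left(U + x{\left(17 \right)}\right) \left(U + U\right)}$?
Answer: $- \frac{1055}{977220123} \approx -1.0796 \cdot 10^{-6}$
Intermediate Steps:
$Y{\left(U \right)} = -3 + \frac{2 U}{U + 2 U \left(289 + U\right)}$ ($Y{\left(U \right)} = -3 + \frac{U + U}{U + \left(U + 17^{2}\right) \left(U + U\right)} = -3 + \frac{2 U}{U + \left(U + 289\right) 2 U} = -3 + \frac{2 U}{U + \left(289 + U\right) 2 U} = -3 + \frac{2 U}{U + 2 U \left(289 + U\right)}$)
$\frac{1}{Y{\left(238 \right)} - 926272} = \frac{1}{\frac{-1735 - 1428}{579 + 2 \cdot 238} - 926272} = \frac{1}{\frac{-1735 - 1428}{579 + 476} - 926272} = \frac{1}{\frac{1}{1055} \left(-3163\right) - 926272} = \frac{1}{- \frac{3163}{1055} - 926272} = \frac{1}{- \frac{977220123}{1055}} = - \frac{1055}{977220123}$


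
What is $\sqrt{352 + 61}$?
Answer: $\sqrt{413} \approx 20.322$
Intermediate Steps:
$\sqrt{352 + 61} = \sqrt{413}$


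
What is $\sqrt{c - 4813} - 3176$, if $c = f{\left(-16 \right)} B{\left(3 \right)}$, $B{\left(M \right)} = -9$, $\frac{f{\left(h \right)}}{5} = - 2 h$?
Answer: $-3176 + 13 i \sqrt{37} \approx -3176.0 + 79.076 i$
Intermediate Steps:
$f{\left(h \right)} = - 10 h$ ($f{\left(h \right)} = 5 \left(- 2 h\right) = - 10 h$)
$c = -1440$ ($c = \left(-10\right) \left(-16\right) \left(-9\right) = 160 \left(-9\right) = -1440$)
$\sqrt{c - 4813} - 3176 = \sqrt{-1440 - 4813} - 3176 = \sqrt{-6253} - 3176 = 13 i \sqrt{37} - 3176 = -3176 + 13 i \sqrt{37}$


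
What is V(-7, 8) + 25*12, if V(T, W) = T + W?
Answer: 301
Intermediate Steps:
V(-7, 8) + 25*12 = (-7 + 8) + 25*12 = 1 + 300 = 301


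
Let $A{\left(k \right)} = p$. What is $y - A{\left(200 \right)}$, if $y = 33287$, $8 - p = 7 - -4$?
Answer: $33290$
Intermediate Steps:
$p = -3$ ($p = 8 - \left(7 - -4\right) = 8 - \left(7 + 4\right) = 8 - 11 = -3$)
$A{\left(k \right)} = -3$
$y - A{\left(200 \right)} = 33287 - -3 = 33287 + 3 = 33290$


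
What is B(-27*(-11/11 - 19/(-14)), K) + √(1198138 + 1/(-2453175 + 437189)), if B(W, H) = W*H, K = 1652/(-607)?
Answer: 15930/607 + √4869471923066995062/2015986 ≈ 1120.8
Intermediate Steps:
K = -1652/607 (K = 1652*(-1/607) = -1652/607 ≈ -2.7216)
B(W, H) = H*W
B(-27*(-11/11 - 19/(-14)), K) + √(1198138 + 1/(-2453175 + 437189)) = -(-44604)*(-11/11 - 19/(-14))/607 + √(1198138 + 1/(-2453175 + 437189)) = -(-44604)*(-11*1/11 - 19*(-1/14))/607 + √(1198138 + 1/(-2015986)) = -(-44604)*(-1 + 19/14)/607 + √(1198138 - 1/2015986) = -(-44604)*5/(607*14) + √(2415429434067/2015986) = -1652/607*(-135/14) + √4869471923066995062/2015986 = 15930/607 + √4869471923066995062/2015986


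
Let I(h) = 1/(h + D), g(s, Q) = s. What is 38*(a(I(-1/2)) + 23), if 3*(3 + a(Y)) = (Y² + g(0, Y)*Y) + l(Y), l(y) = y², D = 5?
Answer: 184984/243 ≈ 761.25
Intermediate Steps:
I(h) = 1/(5 + h) (I(h) = 1/(h + 5) = 1/(5 + h))
a(Y) = -3 + 2*Y²/3 (a(Y) = -3 + ((Y² + 0*Y) + Y²)/3 = -3 + ((Y² + 0) + Y²)/3 = -3 + (Y² + Y²)/3 = -3 + (2*Y²)/3 = -3 + 2*Y²/3)
38*(a(I(-1/2)) + 23) = 38*((-3 + 2*(1/(5 - 1/2))²/3) + 23) = 38*((-3 + 2*(1/(5 - 1*½))²/3) + 23) = 38*((-3 + 2*(1/(5 - ½))²/3) + 23) = 38*((-3 + 2*(1/(9/2))²/3) + 23) = 38*((-3 + 2*(2/9)²/3) + 23) = 38*((-3 + (⅔)*(4/81)) + 23) = 38*((-3 + 8/243) + 23) = 38*(-721/243 + 23) = 38*(4868/243) = 184984/243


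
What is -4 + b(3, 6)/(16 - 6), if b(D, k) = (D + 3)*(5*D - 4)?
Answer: 13/5 ≈ 2.6000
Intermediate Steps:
b(D, k) = (-4 + 5*D)*(3 + D) (b(D, k) = (3 + D)*(-4 + 5*D) = (-4 + 5*D)*(3 + D))
-4 + b(3, 6)/(16 - 6) = -4 + (-12 + 5*3**2 + 11*3)/(16 - 6) = -4 + (-12 + 5*9 + 33)/10 = -4 + (-12 + 45 + 33)*(1/10) = -4 + 66*(1/10) = -4 + 33/5 = 13/5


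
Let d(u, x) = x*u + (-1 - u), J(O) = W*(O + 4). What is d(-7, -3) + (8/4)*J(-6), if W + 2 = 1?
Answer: 31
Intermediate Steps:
W = -1 (W = -2 + 1 = -1)
J(O) = -4 - O (J(O) = -(O + 4) = -(4 + O) = -4 - O)
d(u, x) = -1 - u + u*x (d(u, x) = u*x + (-1 - u) = -1 - u + u*x)
d(-7, -3) + (8/4)*J(-6) = (-1 - 1*(-7) - 7*(-3)) + (8/4)*(-4 - 1*(-6)) = (-1 + 7 + 21) + (8*(¼))*(-4 + 6) = 27 + 2*2 = 27 + 4 = 31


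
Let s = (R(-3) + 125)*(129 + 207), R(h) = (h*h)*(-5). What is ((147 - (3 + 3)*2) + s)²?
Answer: 729810225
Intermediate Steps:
R(h) = -5*h² (R(h) = h²*(-5) = -5*h²)
s = 26880 (s = (-5*(-3)² + 125)*(129 + 207) = (-5*9 + 125)*336 = (-45 + 125)*336 = 80*336 = 26880)
((147 - (3 + 3)*2) + s)² = ((147 - (3 + 3)*2) + 26880)² = ((147 - 6*2) + 26880)² = ((147 - 1*12) + 26880)² = ((147 - 12) + 26880)² = (135 + 26880)² = 27015² = 729810225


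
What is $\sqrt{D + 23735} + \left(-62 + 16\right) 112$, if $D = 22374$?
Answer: $-5152 + 7 \sqrt{941} \approx -4937.3$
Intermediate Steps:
$\sqrt{D + 23735} + \left(-62 + 16\right) 112 = \sqrt{22374 + 23735} + \left(-62 + 16\right) 112 = \sqrt{46109} - 5152 = 7 \sqrt{941} - 5152 = -5152 + 7 \sqrt{941}$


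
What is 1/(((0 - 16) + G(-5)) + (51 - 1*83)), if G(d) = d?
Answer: -1/53 ≈ -0.018868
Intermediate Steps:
1/(((0 - 16) + G(-5)) + (51 - 1*83)) = 1/(((0 - 16) - 5) + (51 - 1*83)) = 1/((-16 - 5) + (51 - 83)) = 1/(-21 - 32) = 1/(-53) = -1/53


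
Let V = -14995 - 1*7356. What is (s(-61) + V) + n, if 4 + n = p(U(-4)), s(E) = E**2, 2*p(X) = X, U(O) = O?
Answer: -18636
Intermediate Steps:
p(X) = X/2
V = -22351 (V = -14995 - 7356 = -22351)
n = -6 (n = -4 + (1/2)*(-4) = -4 - 2 = -6)
(s(-61) + V) + n = ((-61)**2 - 22351) - 6 = (3721 - 22351) - 6 = -18630 - 6 = -18636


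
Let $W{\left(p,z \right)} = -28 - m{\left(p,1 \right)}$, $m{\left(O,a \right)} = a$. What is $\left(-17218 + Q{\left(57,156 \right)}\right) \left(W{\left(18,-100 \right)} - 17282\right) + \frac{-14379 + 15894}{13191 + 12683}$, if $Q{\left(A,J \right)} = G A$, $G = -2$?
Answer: $\frac{7763086237763}{25874} \approx 3.0003 \cdot 10^{8}$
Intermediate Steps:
$Q{\left(A,J \right)} = - 2 A$
$W{\left(p,z \right)} = -29$ ($W{\left(p,z \right)} = -28 - 1 = -29$)
$\left(-17218 + Q{\left(57,156 \right)}\right) \left(W{\left(18,-100 \right)} - 17282\right) + \frac{-14379 + 15894}{13191 + 12683} = \left(-17218 - 114\right) \left(-29 - 17282\right) + \frac{-14379 + 15894}{13191 + 12683} = \left(-17218 - 114\right) \left(-17311\right) + \frac{1515}{25874} = \left(-17332\right) \left(-17311\right) + 1515 \cdot \frac{1}{25874} = 300034252 + \frac{1515}{25874} = \frac{7763086237763}{25874}$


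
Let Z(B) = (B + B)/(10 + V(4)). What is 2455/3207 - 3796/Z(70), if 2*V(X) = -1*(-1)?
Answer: -9105779/32070 ≈ -283.93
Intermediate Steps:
V(X) = ½ (V(X) = (-1*(-1))/2 = (½)*1 = ½)
Z(B) = 4*B/21 (Z(B) = (B + B)/(10 + ½) = (2*B)/(21/2) = (2*B)*(2/21) = 4*B/21)
2455/3207 - 3796/Z(70) = 2455/3207 - 3796/((4/21)*70) = 2455*(1/3207) - 3796/40/3 = 2455/3207 - 3796*3/40 = 2455/3207 - 2847/10 = -9105779/32070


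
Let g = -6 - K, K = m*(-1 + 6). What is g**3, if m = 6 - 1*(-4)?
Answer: -175616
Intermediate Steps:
m = 10 (m = 6 + 4 = 10)
K = 50 (K = 10*(-1 + 6) = 10*5 = 50)
g = -56 (g = -6 - 1*50 = -6 - 50 = -56)
g**3 = (-56)**3 = -175616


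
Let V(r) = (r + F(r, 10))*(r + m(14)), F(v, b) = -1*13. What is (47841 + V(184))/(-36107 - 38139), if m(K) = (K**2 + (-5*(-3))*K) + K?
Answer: -151125/74246 ≈ -2.0355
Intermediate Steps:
F(v, b) = -13
m(K) = K**2 + 16*K (m(K) = (K**2 + 15*K) + K = K**2 + 16*K)
V(r) = (-13 + r)*(420 + r) (V(r) = (r - 13)*(r + 14*(16 + 14)) = (-13 + r)*(r + 14*30) = (-13 + r)*(r + 420) = (-13 + r)*(420 + r))
(47841 + V(184))/(-36107 - 38139) = (47841 + (-5460 + 184**2 + 407*184))/(-36107 - 38139) = (47841 + (-5460 + 33856 + 74888))/(-74246) = (47841 + 103284)*(-1/74246) = 151125*(-1/74246) = -151125/74246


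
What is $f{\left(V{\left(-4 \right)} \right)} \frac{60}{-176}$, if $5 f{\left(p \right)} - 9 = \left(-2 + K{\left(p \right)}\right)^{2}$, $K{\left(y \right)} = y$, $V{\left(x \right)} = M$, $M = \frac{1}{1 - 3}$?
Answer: $- \frac{183}{176} \approx -1.0398$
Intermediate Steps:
$M = - \frac{1}{2}$ ($M = \frac{1}{-2} = - \frac{1}{2} \approx -0.5$)
$V{\left(x \right)} = - \frac{1}{2}$
$f{\left(p \right)} = \frac{9}{5} + \frac{\left(-2 + p\right)^{2}}{5}$
$f{\left(V{\left(-4 \right)} \right)} \frac{60}{-176} = \left(\frac{9}{5} + \frac{\left(-2 - \frac{1}{2}\right)^{2}}{5}\right) \frac{60}{-176} = \left(\frac{9}{5} + \frac{\left(- \frac{5}{2}\right)^{2}}{5}\right) 60 \left(- \frac{1}{176}\right) = \left(\frac{9}{5} + \frac{1}{5} \cdot \frac{25}{4}\right) \left(- \frac{15}{44}\right) = \left(\frac{9}{5} + \frac{5}{4}\right) \left(- \frac{15}{44}\right) = \frac{61}{20} \left(- \frac{15}{44}\right) = - \frac{183}{176}$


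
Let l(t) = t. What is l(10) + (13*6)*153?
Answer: 11944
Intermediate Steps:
l(10) + (13*6)*153 = 10 + (13*6)*153 = 10 + 78*153 = 10 + 11934 = 11944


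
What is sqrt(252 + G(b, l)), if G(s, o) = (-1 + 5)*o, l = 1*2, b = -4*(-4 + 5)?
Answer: 2*sqrt(65) ≈ 16.125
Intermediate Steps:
b = -4 (b = -4*1 = -4)
l = 2
G(s, o) = 4*o
sqrt(252 + G(b, l)) = sqrt(252 + 4*2) = sqrt(252 + 8) = sqrt(260) = 2*sqrt(65)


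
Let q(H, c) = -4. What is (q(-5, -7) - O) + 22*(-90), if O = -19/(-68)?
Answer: -134931/68 ≈ -1984.3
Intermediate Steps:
O = 19/68 (O = -19*(-1/68) = 19/68 ≈ 0.27941)
(q(-5, -7) - O) + 22*(-90) = (-4 - 1*19/68) + 22*(-90) = (-4 - 19/68) - 1980 = -291/68 - 1980 = -134931/68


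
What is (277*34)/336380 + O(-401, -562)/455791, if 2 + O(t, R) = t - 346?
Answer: 288620787/10951355470 ≈ 0.026355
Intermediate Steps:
O(t, R) = -348 + t (O(t, R) = -2 + (t - 346) = -2 + (-346 + t) = -348 + t)
(277*34)/336380 + O(-401, -562)/455791 = (277*34)/336380 + (-348 - 401)/455791 = 9418*(1/336380) - 749*1/455791 = 4709/168190 - 107/65113 = 288620787/10951355470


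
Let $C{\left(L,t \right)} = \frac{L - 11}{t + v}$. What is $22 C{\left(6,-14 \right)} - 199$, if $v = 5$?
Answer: $- \frac{1681}{9} \approx -186.78$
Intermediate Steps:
$C{\left(L,t \right)} = \frac{-11 + L}{5 + t}$ ($C{\left(L,t \right)} = \frac{L - 11}{t + 5} = \frac{-11 + L}{5 + t}$)
$22 C{\left(6,-14 \right)} - 199 = 22 \frac{-11 + 6}{5 - 14} - 199 = 22 \frac{1}{-9} \left(-5\right) - 199 = 22 \left(\left(- \frac{1}{9}\right) \left(-5\right)\right) - 199 = 22 \cdot \frac{5}{9} - 199 = \frac{110}{9} - 199 = - \frac{1681}{9}$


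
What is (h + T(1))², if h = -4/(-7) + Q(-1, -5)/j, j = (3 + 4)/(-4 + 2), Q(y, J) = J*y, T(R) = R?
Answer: 1/49 ≈ 0.020408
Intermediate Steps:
j = -7/2 (j = 7/(-2) = 7*(-½) = -7/2 ≈ -3.5000)
h = -6/7 (h = -4/(-7) + (-5*(-1))/(-7/2) = -4*(-⅐) + 5*(-2/7) = 4/7 - 10/7 = -6/7 ≈ -0.85714)
(h + T(1))² = (-6/7 + 1)² = (⅐)² = 1/49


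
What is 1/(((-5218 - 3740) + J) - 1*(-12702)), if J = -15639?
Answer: -1/11895 ≈ -8.4069e-5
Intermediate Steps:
1/(((-5218 - 3740) + J) - 1*(-12702)) = 1/(((-5218 - 3740) - 15639) - 1*(-12702)) = 1/((-8958 - 15639) + 12702) = 1/(-24597 + 12702) = 1/(-11895) = -1/11895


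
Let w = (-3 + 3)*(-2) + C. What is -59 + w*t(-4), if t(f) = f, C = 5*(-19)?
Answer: 321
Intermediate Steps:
C = -95
w = -95 (w = (-3 + 3)*(-2) - 95 = 0*(-2) - 95 = 0 - 95 = -95)
-59 + w*t(-4) = -59 - 95*(-4) = -59 + 380 = 321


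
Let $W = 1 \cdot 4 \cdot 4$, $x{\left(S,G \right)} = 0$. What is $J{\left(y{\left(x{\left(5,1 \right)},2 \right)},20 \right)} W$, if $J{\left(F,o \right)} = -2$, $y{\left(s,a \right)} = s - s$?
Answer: $-32$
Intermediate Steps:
$y{\left(s,a \right)} = 0$
$W = 16$ ($W = 4 \cdot 4 = 16$)
$J{\left(y{\left(x{\left(5,1 \right)},2 \right)},20 \right)} W = \left(-2\right) 16 = -32$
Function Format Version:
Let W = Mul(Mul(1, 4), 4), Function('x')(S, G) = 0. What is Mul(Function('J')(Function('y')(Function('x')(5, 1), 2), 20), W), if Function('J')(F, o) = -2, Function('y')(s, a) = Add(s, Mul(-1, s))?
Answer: -32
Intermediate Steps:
Function('y')(s, a) = 0
W = 16 (W = Mul(4, 4) = 16)
Mul(Function('J')(Function('y')(Function('x')(5, 1), 2), 20), W) = Mul(-2, 16) = -32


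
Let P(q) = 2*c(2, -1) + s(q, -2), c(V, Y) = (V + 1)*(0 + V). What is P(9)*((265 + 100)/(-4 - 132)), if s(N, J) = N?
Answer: -7665/136 ≈ -56.360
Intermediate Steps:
c(V, Y) = V*(1 + V) (c(V, Y) = (1 + V)*V = V*(1 + V))
P(q) = 12 + q (P(q) = 2*(2*(1 + 2)) + q = 2*(2*3) + q = 2*6 + q = 12 + q)
P(9)*((265 + 100)/(-4 - 132)) = (12 + 9)*((265 + 100)/(-4 - 132)) = 21*(365/(-136)) = 21*(365*(-1/136)) = 21*(-365/136) = -7665/136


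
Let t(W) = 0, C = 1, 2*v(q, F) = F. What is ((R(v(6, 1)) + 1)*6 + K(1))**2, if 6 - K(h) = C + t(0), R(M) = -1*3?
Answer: 49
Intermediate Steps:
v(q, F) = F/2
R(M) = -3
K(h) = 5 (K(h) = 6 - (1 + 0) = 6 - 1*1 = 6 - 1 = 5)
((R(v(6, 1)) + 1)*6 + K(1))**2 = ((-3 + 1)*6 + 5)**2 = (-2*6 + 5)**2 = (-12 + 5)**2 = (-7)**2 = 49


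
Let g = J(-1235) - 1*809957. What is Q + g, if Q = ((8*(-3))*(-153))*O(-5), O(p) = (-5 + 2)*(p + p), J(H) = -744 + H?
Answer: -701776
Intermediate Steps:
O(p) = -6*p
g = -811936 (g = (-744 - 1235) - 1*809957 = -1979 - 809957 = -811936)
Q = 110160 (Q = ((8*(-3))*(-153))*(-6*(-5)) = -24*(-153)*30 = 3672*30 = 110160)
Q + g = 110160 - 811936 = -701776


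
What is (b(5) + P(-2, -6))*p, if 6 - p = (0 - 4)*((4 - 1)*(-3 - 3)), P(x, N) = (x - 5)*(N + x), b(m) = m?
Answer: -4026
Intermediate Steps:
P(x, N) = (-5 + x)*(N + x)
p = -66 (p = 6 - (0 - 4)*(4 - 1)*(-3 - 3) = 6 - (-4)*3*(-6) = 6 - (-4)*(-18) = 6 - 1*72 = 6 - 72 = -66)
(b(5) + P(-2, -6))*p = (5 + ((-2)² - 5*(-6) - 5*(-2) - 6*(-2)))*(-66) = (5 + (4 + 30 + 10 + 12))*(-66) = (5 + 56)*(-66) = 61*(-66) = -4026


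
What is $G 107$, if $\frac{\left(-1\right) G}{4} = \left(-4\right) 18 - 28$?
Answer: $42800$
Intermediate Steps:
$G = 400$ ($G = - 4 \left(\left(-4\right) 18 - 28\right) = - 4 \left(-72 - 28\right) = \left(-4\right) \left(-100\right) = 400$)
$G 107 = 400 \cdot 107 = 42800$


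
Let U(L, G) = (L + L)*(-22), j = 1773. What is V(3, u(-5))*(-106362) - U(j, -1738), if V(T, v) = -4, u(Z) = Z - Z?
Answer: 503460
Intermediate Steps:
U(L, G) = -44*L (U(L, G) = (2*L)*(-22) = -44*L)
u(Z) = 0
V(3, u(-5))*(-106362) - U(j, -1738) = -4*(-106362) - (-44)*1773 = 425448 - 1*(-78012) = 425448 + 78012 = 503460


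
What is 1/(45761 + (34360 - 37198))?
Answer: 1/42923 ≈ 2.3298e-5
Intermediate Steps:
1/(45761 + (34360 - 37198)) = 1/(45761 - 2838) = 1/42923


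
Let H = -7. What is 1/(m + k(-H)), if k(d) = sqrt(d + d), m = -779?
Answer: -779/606827 - sqrt(14)/606827 ≈ -0.0012899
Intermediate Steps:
k(d) = sqrt(2)*sqrt(d) (k(d) = sqrt(2*d) = sqrt(2)*sqrt(d))
1/(m + k(-H)) = 1/(-779 + sqrt(2)*sqrt(-1*(-7))) = 1/(-779 + sqrt(2)*sqrt(7)) = 1/(-779 + sqrt(14))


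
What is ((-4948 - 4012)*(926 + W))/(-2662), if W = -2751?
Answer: -8176000/1331 ≈ -6142.8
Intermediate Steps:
((-4948 - 4012)*(926 + W))/(-2662) = ((-4948 - 4012)*(926 - 2751))/(-2662) = -8960*(-1825)*(-1/2662) = 16352000*(-1/2662) = -8176000/1331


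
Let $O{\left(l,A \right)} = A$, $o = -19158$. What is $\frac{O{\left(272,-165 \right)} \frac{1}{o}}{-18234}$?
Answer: $- \frac{55}{116442324} \approx -4.7234 \cdot 10^{-7}$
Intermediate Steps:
$\frac{O{\left(272,-165 \right)} \frac{1}{o}}{-18234} = \frac{\left(-165\right) \frac{1}{-19158}}{-18234} = \left(-165\right) \left(- \frac{1}{19158}\right) \left(- \frac{1}{18234}\right) = \frac{55}{6386} \left(- \frac{1}{18234}\right) = - \frac{55}{116442324}$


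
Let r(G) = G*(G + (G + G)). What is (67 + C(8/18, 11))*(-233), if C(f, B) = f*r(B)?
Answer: -159605/3 ≈ -53202.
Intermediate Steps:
r(G) = 3*G² (r(G) = G*(G + 2*G) = G*(3*G) = 3*G²)
C(f, B) = 3*f*B² (C(f, B) = f*(3*B²) = 3*f*B²)
(67 + C(8/18, 11))*(-233) = (67 + 3*(8/18)*11²)*(-233) = (67 + 3*(8*(1/18))*121)*(-233) = (67 + 3*(4/9)*121)*(-233) = (67 + 484/3)*(-233) = (685/3)*(-233) = -159605/3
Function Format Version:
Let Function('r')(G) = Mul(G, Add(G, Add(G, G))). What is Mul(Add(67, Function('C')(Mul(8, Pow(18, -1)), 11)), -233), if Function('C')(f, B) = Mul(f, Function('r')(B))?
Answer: Rational(-159605, 3) ≈ -53202.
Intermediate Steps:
Function('r')(G) = Mul(3, Pow(G, 2)) (Function('r')(G) = Mul(G, Add(G, Mul(2, G))) = Mul(G, Mul(3, G)) = Mul(3, Pow(G, 2)))
Function('C')(f, B) = Mul(3, f, Pow(B, 2)) (Function('C')(f, B) = Mul(f, Mul(3, Pow(B, 2))) = Mul(3, f, Pow(B, 2)))
Mul(Add(67, Function('C')(Mul(8, Pow(18, -1)), 11)), -233) = Mul(Add(67, Mul(3, Mul(8, Pow(18, -1)), Pow(11, 2))), -233) = Mul(Add(67, Mul(3, Mul(8, Rational(1, 18)), 121)), -233) = Mul(Add(67, Mul(3, Rational(4, 9), 121)), -233) = Mul(Add(67, Rational(484, 3)), -233) = Mul(Rational(685, 3), -233) = Rational(-159605, 3)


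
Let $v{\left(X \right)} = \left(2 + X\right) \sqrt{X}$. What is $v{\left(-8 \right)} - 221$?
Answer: $-221 - 12 i \sqrt{2} \approx -221.0 - 16.971 i$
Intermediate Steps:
$v{\left(X \right)} = \sqrt{X} \left(2 + X\right)$
$v{\left(-8 \right)} - 221 = \sqrt{-8} \left(2 - 8\right) - 221 = 2 i \sqrt{2} \left(-6\right) - 221 = - 12 i \sqrt{2} - 221 = -221 - 12 i \sqrt{2}$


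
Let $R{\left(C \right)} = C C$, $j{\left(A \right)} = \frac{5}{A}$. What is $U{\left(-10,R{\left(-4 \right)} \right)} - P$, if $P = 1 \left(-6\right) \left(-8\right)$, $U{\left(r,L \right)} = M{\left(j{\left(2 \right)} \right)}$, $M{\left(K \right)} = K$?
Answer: $- \frac{91}{2} \approx -45.5$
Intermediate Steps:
$R{\left(C \right)} = C^{2}$
$U{\left(r,L \right)} = \frac{5}{2}$
$P = 48$ ($P = \left(-6\right) \left(-8\right) = 48$)
$U{\left(-10,R{\left(-4 \right)} \right)} - P = \frac{5}{2} - 48 = - \frac{91}{2}$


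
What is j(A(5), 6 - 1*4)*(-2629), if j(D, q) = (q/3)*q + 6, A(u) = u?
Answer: -57838/3 ≈ -19279.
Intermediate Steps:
j(D, q) = 6 + q**2/3 (j(D, q) = (q*(1/3))*q + 6 = (q/3)*q + 6 = q**2/3 + 6 = 6 + q**2/3)
j(A(5), 6 - 1*4)*(-2629) = (6 + (6 - 1*4)**2/3)*(-2629) = (6 + (6 - 4)**2/3)*(-2629) = (6 + (1/3)*2**2)*(-2629) = (6 + (1/3)*4)*(-2629) = (6 + 4/3)*(-2629) = (22/3)*(-2629) = -57838/3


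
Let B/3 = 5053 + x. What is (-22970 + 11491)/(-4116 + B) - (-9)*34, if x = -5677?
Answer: 1843807/5988 ≈ 307.92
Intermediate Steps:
B = -1872 (B = 3*(5053 - 5677) = 3*(-624) = -1872)
(-22970 + 11491)/(-4116 + B) - (-9)*34 = (-22970 + 11491)/(-4116 - 1872) - (-9)*34 = -11479/(-5988) - 1*(-306) = -11479*(-1/5988) + 306 = 11479/5988 + 306 = 1843807/5988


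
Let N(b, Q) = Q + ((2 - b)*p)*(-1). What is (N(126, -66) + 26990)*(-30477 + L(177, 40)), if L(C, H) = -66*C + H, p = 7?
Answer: -1170571248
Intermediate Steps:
L(C, H) = H - 66*C
N(b, Q) = -14 + Q + 7*b (N(b, Q) = Q + ((2 - b)*7)*(-1) = Q + (14 - 7*b)*(-1) = Q + (-14 + 7*b) = -14 + Q + 7*b)
(N(126, -66) + 26990)*(-30477 + L(177, 40)) = ((-14 - 66 + 7*126) + 26990)*(-30477 + (40 - 66*177)) = ((-14 - 66 + 882) + 26990)*(-30477 + (40 - 11682)) = (802 + 26990)*(-30477 - 11642) = 27792*(-42119) = -1170571248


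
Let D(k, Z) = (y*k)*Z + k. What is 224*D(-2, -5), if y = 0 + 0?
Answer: -448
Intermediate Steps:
y = 0
D(k, Z) = k (D(k, Z) = (0*k)*Z + k = 0*Z + k = 0 + k = k)
224*D(-2, -5) = 224*(-2) = -448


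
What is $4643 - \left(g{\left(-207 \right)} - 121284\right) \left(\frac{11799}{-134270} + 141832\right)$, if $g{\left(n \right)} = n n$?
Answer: $\frac{298739757865889}{26854} \approx 1.1125 \cdot 10^{10}$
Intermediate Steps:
$g{\left(n \right)} = n^{2}$
$4643 - \left(g{\left(-207 \right)} - 121284\right) \left(\frac{11799}{-134270} + 141832\right) = 4643 - \left(\left(-207\right)^{2} - 121284\right) \left(\frac{11799}{-134270} + 141832\right) = 4643 - \left(42849 - 121284\right) \left(11799 \left(- \frac{1}{134270}\right) + 141832\right) = 4643 - - 78435 \left(- \frac{11799}{134270} + 141832\right) = 4643 - \left(-78435\right) \frac{19043770841}{134270} = 4643 - - \frac{298739633182767}{26854} = 4643 + \frac{298739633182767}{26854} = \frac{298739757865889}{26854}$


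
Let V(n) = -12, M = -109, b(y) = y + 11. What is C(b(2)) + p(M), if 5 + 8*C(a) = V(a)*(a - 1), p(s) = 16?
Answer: -21/8 ≈ -2.6250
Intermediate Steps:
b(y) = 11 + y
C(a) = 7/8 - 3*a/2 (C(a) = -5/8 + (-12*(a - 1))/8 = -5/8 + (-12*(-1 + a))/8 = -5/8 + (12 - 12*a)/8 = -5/8 + (3/2 - 3*a/2) = 7/8 - 3*a/2)
C(b(2)) + p(M) = (7/8 - 3*(11 + 2)/2) + 16 = (7/8 - 3/2*13) + 16 = (7/8 - 39/2) + 16 = -149/8 + 16 = -21/8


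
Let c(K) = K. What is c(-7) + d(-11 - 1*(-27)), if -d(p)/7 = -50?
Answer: 343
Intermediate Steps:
d(p) = 350 (d(p) = -7*(-50) = 350)
c(-7) + d(-11 - 1*(-27)) = -7 + 350 = 343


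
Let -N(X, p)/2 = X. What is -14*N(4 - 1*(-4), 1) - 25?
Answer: 199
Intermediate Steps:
N(X, p) = -2*X
-14*N(4 - 1*(-4), 1) - 25 = -(-28)*(4 - 1*(-4)) - 25 = -(-28)*(4 + 4) - 25 = -(-28)*8 - 25 = -14*(-16) - 25 = 224 - 25 = 199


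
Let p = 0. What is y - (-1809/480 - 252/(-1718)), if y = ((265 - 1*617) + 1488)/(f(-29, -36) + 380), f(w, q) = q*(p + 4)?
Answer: 68404163/8108960 ≈ 8.4356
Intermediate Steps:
f(w, q) = 4*q (f(w, q) = q*(0 + 4) = q*4 = 4*q)
y = 284/59 (y = ((265 - 1*617) + 1488)/(4*(-36) + 380) = ((265 - 617) + 1488)/(-144 + 380) = (-352 + 1488)/236 = 1136*(1/236) = 284/59 ≈ 4.8136)
y - (-1809/480 - 252/(-1718)) = 284/59 - (-1809/480 - 252/(-1718)) = 284/59 - (-1809*1/480 - 252*(-1/1718)) = 284/59 - (-603/160 + 126/859) = 284/59 - 1*(-497817/137440) = 284/59 + 497817/137440 = 68404163/8108960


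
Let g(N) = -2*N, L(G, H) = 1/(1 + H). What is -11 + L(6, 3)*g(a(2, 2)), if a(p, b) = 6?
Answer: -14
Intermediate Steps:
-11 + L(6, 3)*g(a(2, 2)) = -11 + (-2*6)/(1 + 3) = -11 - 12/4 = -11 + (1/4)*(-12) = -11 - 3 = -14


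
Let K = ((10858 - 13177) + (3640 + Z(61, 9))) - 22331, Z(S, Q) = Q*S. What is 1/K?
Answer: -1/20461 ≈ -4.8873e-5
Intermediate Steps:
K = -20461 (K = ((10858 - 13177) + (3640 + 9*61)) - 22331 = (-2319 + (3640 + 549)) - 22331 = (-2319 + 4189) - 22331 = 1870 - 22331 = -20461)
1/K = 1/(-20461) = -1/20461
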